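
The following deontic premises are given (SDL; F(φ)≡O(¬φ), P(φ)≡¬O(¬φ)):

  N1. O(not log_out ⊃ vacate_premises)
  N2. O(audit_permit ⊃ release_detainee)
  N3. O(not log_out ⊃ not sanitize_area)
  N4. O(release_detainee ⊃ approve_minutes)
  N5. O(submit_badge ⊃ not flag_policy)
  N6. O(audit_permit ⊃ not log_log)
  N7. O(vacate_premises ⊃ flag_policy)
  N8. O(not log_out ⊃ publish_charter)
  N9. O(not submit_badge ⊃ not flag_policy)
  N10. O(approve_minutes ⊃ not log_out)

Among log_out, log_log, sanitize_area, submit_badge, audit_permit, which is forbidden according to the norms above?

audit_permit

By case analysis on not submit_badge: premise 9 gives O(not submit_badge ⊃ not flag_policy) and premise 5 gives O(submit_badge ⊃ not flag_policy), so O(not flag_policy) either way.
Premise 7, O(vacate_premises ⊃ flag_policy), contraposes to O(not flag_policy ⊃ not vacate_premises); with O(not flag_policy) we get O(not vacate_premises).
The contrapositive of premise 1 (O(not log_out ⊃ vacate_premises)) is O(not vacate_premises ⊃ log_out), and O(not vacate_premises) is already established, so O(log_out).
Premise 10 is O(approve_minutes ⊃ not log_out); contrapositively O(log_out ⊃ not approve_minutes). Since O(log_out) holds, K gives O(not approve_minutes).
Premise 4, O(release_detainee ⊃ approve_minutes), contraposes to O(not approve_minutes ⊃ not release_detainee); with O(not approve_minutes) we get O(not release_detainee).
Premise 2 is O(audit_permit ⊃ release_detainee); contrapositively O(not release_detainee ⊃ not audit_permit). Since O(not release_detainee) holds, K gives O(not audit_permit).
So O(not audit_permit) holds, i.e. audit_permit is forbidden. None of the other listed options is forbidden under the premises.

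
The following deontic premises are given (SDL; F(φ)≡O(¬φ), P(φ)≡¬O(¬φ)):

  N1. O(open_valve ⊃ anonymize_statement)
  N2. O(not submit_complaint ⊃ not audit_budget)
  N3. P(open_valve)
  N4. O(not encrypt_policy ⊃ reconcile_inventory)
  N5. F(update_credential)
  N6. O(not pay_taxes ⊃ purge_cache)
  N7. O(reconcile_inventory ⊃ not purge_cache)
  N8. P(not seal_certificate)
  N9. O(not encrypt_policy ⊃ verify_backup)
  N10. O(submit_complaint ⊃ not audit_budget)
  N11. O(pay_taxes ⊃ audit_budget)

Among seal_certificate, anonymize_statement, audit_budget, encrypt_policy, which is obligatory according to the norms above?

Premises 2 and 10 cover both cases: O(not submit_complaint ⊃ not audit_budget) and O(submit_complaint ⊃ not audit_budget). Since not submit_complaint ∨ submit_complaint is a tautology, O(not audit_budget) follows.
Premise 11 is O(pay_taxes ⊃ audit_budget); contrapositively O(not audit_budget ⊃ not pay_taxes). Since O(not audit_budget) holds, K gives O(not pay_taxes).
With premise 6, O(not pay_taxes ⊃ purge_cache), the K-axiom yields O(purge_cache).
The contrapositive of premise 7 (O(reconcile_inventory ⊃ not purge_cache)) is O(purge_cache ⊃ not reconcile_inventory), and O(purge_cache) is already established, so O(not reconcile_inventory).
Premise 4, O(not encrypt_policy ⊃ reconcile_inventory), contraposes to O(not reconcile_inventory ⊃ encrypt_policy); with O(not reconcile_inventory) we get O(encrypt_policy).
So O(encrypt_policy) holds — encrypt_policy is obligatory. None of the other listed options is made obligatory by any chain of premises.

encrypt_policy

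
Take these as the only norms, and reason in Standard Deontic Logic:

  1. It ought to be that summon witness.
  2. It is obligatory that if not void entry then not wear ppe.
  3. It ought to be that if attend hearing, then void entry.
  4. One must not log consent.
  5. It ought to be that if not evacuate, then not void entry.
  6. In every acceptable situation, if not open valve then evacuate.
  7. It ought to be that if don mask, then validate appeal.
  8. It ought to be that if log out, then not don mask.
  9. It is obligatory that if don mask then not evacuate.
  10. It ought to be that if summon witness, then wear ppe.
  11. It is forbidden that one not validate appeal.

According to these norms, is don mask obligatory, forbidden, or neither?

Forbidden

Premise 1 states O(summon_witness) outright.
From O(summon_witness) and premise 10, O(summon_witness → wear_ppe), we obtain O(wear_ppe).
Premise 2, O(¬void_entry → ¬wear_ppe), contraposes to O(wear_ppe → void_entry); with O(wear_ppe) we get O(void_entry).
Premise 5, O(¬evacuate → ¬void_entry), contraposes to O(void_entry → evacuate); with O(void_entry) we get O(evacuate).
Premise 9 is O(don_mask → ¬evacuate); contrapositively O(evacuate → ¬don_mask). Since O(evacuate) holds, K gives O(¬don_mask).
Premises 3, 4, 6, 7, 8, 11 do not contribute to this derivation.
Thus O(¬don_mask), which is F(don_mask): don_mask is forbidden.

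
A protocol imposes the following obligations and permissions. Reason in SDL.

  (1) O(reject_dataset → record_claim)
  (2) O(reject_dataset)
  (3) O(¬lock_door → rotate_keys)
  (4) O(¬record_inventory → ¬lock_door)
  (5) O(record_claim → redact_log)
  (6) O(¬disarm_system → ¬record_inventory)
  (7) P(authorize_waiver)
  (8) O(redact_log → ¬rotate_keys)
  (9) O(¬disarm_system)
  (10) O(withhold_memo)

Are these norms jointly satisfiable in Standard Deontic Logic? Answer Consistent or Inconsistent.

Inconsistent

Premise 9 gives O(¬disarm_system).
From O(¬disarm_system) and premise 6, O(¬disarm_system → ¬record_inventory), we obtain O(¬record_inventory).
Applying K to premise 4 (O(¬record_inventory → ¬lock_door)) and O(¬record_inventory) yields O(¬lock_door).
With premise 3, O(¬lock_door → rotate_keys), the K-axiom yields O(rotate_keys).
The contrapositive of premise 8 (O(redact_log → ¬rotate_keys)) is O(rotate_keys → ¬redact_log), and O(rotate_keys) is already established, so O(¬redact_log).
The contrapositive of premise 5 (O(record_claim → redact_log)) is O(¬redact_log → ¬record_claim), and O(¬redact_log) is already established, so O(¬record_claim).
Premise 1 is O(reject_dataset → record_claim); contrapositively O(¬record_claim → ¬reject_dataset). Since O(¬record_claim) holds, K gives O(¬reject_dataset).
However, premise 2 gives O(reject_dataset).
We now have both O(¬reject_dataset) and O(reject_dataset) — reject_dataset is simultaneously obligatory and forbidden, violating the D-axiom.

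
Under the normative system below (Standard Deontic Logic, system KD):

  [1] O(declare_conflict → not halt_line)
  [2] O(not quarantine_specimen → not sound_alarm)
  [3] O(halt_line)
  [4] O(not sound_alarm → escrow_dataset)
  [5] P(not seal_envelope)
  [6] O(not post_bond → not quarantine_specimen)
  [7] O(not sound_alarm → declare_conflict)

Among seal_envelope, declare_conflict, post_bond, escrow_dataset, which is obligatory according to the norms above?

Premise 3 gives O(halt_line).
Premise 1, O(declare_conflict → not halt_line), contraposes to O(halt_line → not declare_conflict); with O(halt_line) we get O(not declare_conflict).
Premise 7 is O(not sound_alarm → declare_conflict); contrapositively O(not declare_conflict → sound_alarm). Since O(not declare_conflict) holds, K gives O(sound_alarm).
Premise 2, O(not quarantine_specimen → not sound_alarm), contraposes to O(sound_alarm → quarantine_specimen); with O(sound_alarm) we get O(quarantine_specimen).
Premise 6 is O(not post_bond → not quarantine_specimen); contrapositively O(quarantine_specimen → post_bond). Since O(quarantine_specimen) holds, K gives O(post_bond).
So O(post_bond) holds — post_bond is obligatory. None of the other listed options is made obligatory by any chain of premises.

post_bond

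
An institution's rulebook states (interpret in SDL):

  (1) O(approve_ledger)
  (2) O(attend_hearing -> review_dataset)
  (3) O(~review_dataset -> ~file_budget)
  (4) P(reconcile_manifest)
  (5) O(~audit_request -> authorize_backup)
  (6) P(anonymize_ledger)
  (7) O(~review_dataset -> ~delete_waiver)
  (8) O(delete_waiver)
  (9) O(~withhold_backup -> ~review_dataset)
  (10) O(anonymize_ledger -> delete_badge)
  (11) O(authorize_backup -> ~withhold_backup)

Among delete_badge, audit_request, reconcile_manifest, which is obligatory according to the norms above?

Premise 8 states O(delete_waiver) outright.
Premise 7, O(~review_dataset -> ~delete_waiver), contraposes to O(delete_waiver -> review_dataset); with O(delete_waiver) we get O(review_dataset).
Premise 9, O(~withhold_backup -> ~review_dataset), contraposes to O(review_dataset -> withhold_backup); with O(review_dataset) we get O(withhold_backup).
Premise 11 is O(authorize_backup -> ~withhold_backup); contrapositively O(withhold_backup -> ~authorize_backup). Since O(withhold_backup) holds, K gives O(~authorize_backup).
Premise 5 is O(~audit_request -> authorize_backup); contrapositively O(~authorize_backup -> audit_request). Since O(~authorize_backup) holds, K gives O(audit_request).
So O(audit_request) holds — audit_request is obligatory. None of the other listed options is made obligatory by any chain of premises.

audit_request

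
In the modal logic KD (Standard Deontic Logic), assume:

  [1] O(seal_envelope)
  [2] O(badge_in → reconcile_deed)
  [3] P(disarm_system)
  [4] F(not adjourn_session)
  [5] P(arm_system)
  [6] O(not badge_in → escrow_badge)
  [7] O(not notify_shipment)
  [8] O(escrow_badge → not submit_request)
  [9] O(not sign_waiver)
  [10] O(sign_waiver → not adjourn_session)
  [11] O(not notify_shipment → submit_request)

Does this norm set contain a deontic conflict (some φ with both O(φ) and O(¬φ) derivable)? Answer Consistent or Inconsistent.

Consistent

Premise 10 is O(sign_waiver → not adjourn_session), but O(sign_waiver) is not derivable from the premises, so it does not yield O(not adjourn_session).
So O(not adjourn_session) is not derivable, and the apparent clash with O(adjourn_session) does not arise.
A world satisfying every obligation exists (e.g. adjourn_session=true, arm_system=false, badge_in=true, disarm_system=false, escrow_badge=false, notify_shipment=false, reconcile_deed=true, seal_envelope=true, sign_waiver=false, submit_request=true); no atom is both obligatory and forbidden, so the set is consistent.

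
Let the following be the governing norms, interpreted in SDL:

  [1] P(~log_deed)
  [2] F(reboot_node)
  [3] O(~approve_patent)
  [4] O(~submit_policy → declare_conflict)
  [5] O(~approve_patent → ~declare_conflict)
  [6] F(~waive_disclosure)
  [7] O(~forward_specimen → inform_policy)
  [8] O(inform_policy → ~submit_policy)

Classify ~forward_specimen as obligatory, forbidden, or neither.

Forbidden

Premise 3 states O(~approve_patent) outright.
Premise 5 is O(~approve_patent → ~declare_conflict); since O(~approve_patent), deontic closure gives O(~declare_conflict).
The contrapositive of premise 4 (O(~submit_policy → declare_conflict)) is O(~declare_conflict → submit_policy), and O(~declare_conflict) is already established, so O(submit_policy).
Premise 8, O(inform_policy → ~submit_policy), contraposes to O(submit_policy → ~inform_policy); with O(submit_policy) we get O(~inform_policy).
Premise 7 is O(~forward_specimen → inform_policy); contrapositively O(~inform_policy → forward_specimen). Since O(~inform_policy) holds, K gives O(forward_specimen).
Premises 1, 2, 6 do not contribute to this derivation.
Thus O(forward_specimen), which is F(~forward_specimen): ~forward_specimen is forbidden.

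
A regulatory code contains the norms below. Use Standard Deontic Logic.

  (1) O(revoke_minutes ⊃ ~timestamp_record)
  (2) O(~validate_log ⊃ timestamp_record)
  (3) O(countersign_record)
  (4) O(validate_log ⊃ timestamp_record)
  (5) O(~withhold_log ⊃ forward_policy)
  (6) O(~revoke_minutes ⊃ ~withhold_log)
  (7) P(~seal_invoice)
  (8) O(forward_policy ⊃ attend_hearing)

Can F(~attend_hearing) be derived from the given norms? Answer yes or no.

Yes

By case analysis on ~validate_log: premise 2 gives O(~validate_log ⊃ timestamp_record) and premise 4 gives O(validate_log ⊃ timestamp_record), so O(timestamp_record) either way.
Premise 1, O(revoke_minutes ⊃ ~timestamp_record), contraposes to O(timestamp_record ⊃ ~revoke_minutes); with O(timestamp_record) we get O(~revoke_minutes).
Applying K to premise 6 (O(~revoke_minutes ⊃ ~withhold_log)) and O(~revoke_minutes) yields O(~withhold_log).
With premise 5, O(~withhold_log ⊃ forward_policy), the K-axiom yields O(forward_policy).
Premise 8 is O(forward_policy ⊃ attend_hearing); since O(forward_policy), deontic closure gives O(attend_hearing).
Premises 3, 7 do not contribute to this derivation.
So O(attend_hearing) holds, i.e. F(~attend_hearing). The claim follows.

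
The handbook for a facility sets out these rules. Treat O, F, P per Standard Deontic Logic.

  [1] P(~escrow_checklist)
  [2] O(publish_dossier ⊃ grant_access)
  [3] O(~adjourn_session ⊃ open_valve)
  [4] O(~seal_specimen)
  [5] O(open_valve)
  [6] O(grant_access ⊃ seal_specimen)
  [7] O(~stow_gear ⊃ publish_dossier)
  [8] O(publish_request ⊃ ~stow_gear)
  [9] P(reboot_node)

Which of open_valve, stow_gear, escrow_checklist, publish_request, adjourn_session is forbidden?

publish_request

Premise 4 states O(~seal_specimen) outright.
Premise 6, O(grant_access ⊃ seal_specimen), contraposes to O(~seal_specimen ⊃ ~grant_access); with O(~seal_specimen) we get O(~grant_access).
Premise 2, O(publish_dossier ⊃ grant_access), contraposes to O(~grant_access ⊃ ~publish_dossier); with O(~grant_access) we get O(~publish_dossier).
The contrapositive of premise 7 (O(~stow_gear ⊃ publish_dossier)) is O(~publish_dossier ⊃ stow_gear), and O(~publish_dossier) is already established, so O(stow_gear).
Premise 8 is O(publish_request ⊃ ~stow_gear); contrapositively O(stow_gear ⊃ ~publish_request). Since O(stow_gear) holds, K gives O(~publish_request).
So O(~publish_request) holds, i.e. publish_request is forbidden. None of the other listed options is forbidden under the premises.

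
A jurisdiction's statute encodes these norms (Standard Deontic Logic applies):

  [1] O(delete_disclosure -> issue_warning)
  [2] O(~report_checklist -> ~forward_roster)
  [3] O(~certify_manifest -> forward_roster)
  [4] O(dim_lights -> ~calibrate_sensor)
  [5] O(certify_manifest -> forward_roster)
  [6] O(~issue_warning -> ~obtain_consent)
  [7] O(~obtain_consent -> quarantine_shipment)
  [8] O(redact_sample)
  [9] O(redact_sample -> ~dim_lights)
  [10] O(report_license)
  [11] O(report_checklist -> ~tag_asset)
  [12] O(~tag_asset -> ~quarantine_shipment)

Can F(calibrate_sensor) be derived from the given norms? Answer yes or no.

No

Premise 4 is O(dim_lights -> ~calibrate_sensor), but O(dim_lights) is not derivable from the premises, so it does not yield O(~calibrate_sensor).
No other premise forces O(~calibrate_sensor). An ideal world satisfying every premise can still have calibrate_sensor true, so F(calibrate_sensor) is not derivable.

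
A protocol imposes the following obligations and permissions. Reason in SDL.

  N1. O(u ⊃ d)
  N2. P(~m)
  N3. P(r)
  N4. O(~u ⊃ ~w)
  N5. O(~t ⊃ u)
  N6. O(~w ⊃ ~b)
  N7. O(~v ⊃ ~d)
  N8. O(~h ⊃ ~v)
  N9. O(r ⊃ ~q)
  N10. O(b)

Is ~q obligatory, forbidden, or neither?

Neither

Premise 9 is O(r ⊃ ~q), but O(r) is not derivable from the premises (the permission P(r) asserts only ~O(~r), not O(r)), so it does not yield O(~q).
No premise or chain of K-axiom applications forces O(~q), and none forces O(q). So ~q is neither obligatory nor forbidden under these norms.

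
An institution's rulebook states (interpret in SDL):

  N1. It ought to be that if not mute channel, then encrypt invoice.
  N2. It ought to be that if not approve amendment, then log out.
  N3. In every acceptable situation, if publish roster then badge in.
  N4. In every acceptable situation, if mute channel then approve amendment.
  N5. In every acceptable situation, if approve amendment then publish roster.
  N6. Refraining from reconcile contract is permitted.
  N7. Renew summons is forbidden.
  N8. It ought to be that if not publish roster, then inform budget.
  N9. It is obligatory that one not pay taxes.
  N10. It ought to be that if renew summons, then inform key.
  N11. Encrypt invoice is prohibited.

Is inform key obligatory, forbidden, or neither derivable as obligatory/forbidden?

Neither

Premise 10 is O(renew_summons → inform_key), but O(renew_summons) is not derivable from the premises, so it does not yield O(inform_key).
No premise or chain of K-axiom applications forces O(inform_key), and none forces O(¬inform_key). So inform_key is neither obligatory nor forbidden under these norms.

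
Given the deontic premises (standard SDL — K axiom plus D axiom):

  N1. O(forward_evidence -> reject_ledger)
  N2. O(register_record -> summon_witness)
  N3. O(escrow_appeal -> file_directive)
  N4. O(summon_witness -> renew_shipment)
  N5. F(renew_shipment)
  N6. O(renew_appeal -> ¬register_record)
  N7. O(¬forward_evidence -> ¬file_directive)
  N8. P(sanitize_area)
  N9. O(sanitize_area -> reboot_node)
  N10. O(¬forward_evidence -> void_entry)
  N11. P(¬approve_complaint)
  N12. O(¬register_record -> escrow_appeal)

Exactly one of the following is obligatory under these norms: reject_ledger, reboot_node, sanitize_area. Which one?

Premise 5, F(renew_shipment), is equivalent to O(¬renew_shipment).
Premise 4, O(summon_witness -> renew_shipment), contraposes to O(¬renew_shipment -> ¬summon_witness); with O(¬renew_shipment) we get O(¬summon_witness).
The contrapositive of premise 2 (O(register_record -> summon_witness)) is O(¬summon_witness -> ¬register_record), and O(¬summon_witness) is already established, so O(¬register_record).
Premise 12 is O(¬register_record -> escrow_appeal); since O(¬register_record), deontic closure gives O(escrow_appeal).
Applying K to premise 3 (O(escrow_appeal -> file_directive)) and O(escrow_appeal) yields O(file_directive).
Premise 7, O(¬forward_evidence -> ¬file_directive), contraposes to O(file_directive -> forward_evidence); with O(file_directive) we get O(forward_evidence).
Applying K to premise 1 (O(forward_evidence -> reject_ledger)) and O(forward_evidence) yields O(reject_ledger).
So O(reject_ledger) holds — reject_ledger is obligatory. None of the other listed options is made obligatory by any chain of premises.

reject_ledger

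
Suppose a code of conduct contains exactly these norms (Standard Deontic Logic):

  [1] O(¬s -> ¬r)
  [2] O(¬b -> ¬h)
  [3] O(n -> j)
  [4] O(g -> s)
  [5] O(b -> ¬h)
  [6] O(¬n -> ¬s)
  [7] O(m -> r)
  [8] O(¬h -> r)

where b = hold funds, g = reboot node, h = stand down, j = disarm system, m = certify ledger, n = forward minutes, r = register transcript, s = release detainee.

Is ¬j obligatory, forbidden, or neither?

Premises 2 and 5 are O(¬b -> ¬h) and O(b -> ¬h); every ideal world satisfies ¬b or b, so in either case ¬h holds — hence O(¬h).
Applying K to premise 8 (O(¬h -> r)) and O(¬h) yields O(r).
Premise 1, O(¬s -> ¬r), contraposes to O(r -> s); with O(r) we get O(s).
Premise 6, O(¬n -> ¬s), contraposes to O(s -> n); with O(s) we get O(n).
Applying K to premise 3 (O(n -> j)) and O(n) yields O(j).
Premises 4, 7 do not contribute to this derivation.
Thus O(j), which is F(¬j): ¬j is forbidden.

Forbidden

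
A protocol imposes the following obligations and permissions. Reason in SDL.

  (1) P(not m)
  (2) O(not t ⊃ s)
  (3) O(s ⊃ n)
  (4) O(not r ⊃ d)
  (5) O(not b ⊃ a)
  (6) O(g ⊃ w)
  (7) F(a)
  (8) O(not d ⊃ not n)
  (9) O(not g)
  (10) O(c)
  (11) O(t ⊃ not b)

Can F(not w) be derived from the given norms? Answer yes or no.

Premise 6 is O(g ⊃ w), but O(g) is not derivable from the premises, so it does not yield O(w).
No other premise forces O(w). An ideal world satisfying every premise can still have not w true, so F(not w) is not derivable.

No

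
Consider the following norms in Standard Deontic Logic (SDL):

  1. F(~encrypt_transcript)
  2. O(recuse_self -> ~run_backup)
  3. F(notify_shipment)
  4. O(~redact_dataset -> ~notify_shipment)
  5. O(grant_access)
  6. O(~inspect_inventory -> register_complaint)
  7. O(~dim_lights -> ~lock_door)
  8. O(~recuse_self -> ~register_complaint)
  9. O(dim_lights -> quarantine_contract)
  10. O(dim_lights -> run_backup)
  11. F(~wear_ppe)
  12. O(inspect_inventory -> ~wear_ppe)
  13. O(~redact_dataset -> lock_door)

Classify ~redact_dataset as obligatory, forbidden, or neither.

F(~wear_ppe) at premise 11 means O(wear_ppe).
Premise 12, O(inspect_inventory -> ~wear_ppe), contraposes to O(wear_ppe -> ~inspect_inventory); with O(wear_ppe) we get O(~inspect_inventory).
With premise 6, O(~inspect_inventory -> register_complaint), the K-axiom yields O(register_complaint).
The contrapositive of premise 8 (O(~recuse_self -> ~register_complaint)) is O(register_complaint -> recuse_self), and O(register_complaint) is already established, so O(recuse_self).
Applying K to premise 2 (O(recuse_self -> ~run_backup)) and O(recuse_self) yields O(~run_backup).
Premise 10, O(dim_lights -> run_backup), contraposes to O(~run_backup -> ~dim_lights); with O(~run_backup) we get O(~dim_lights).
Premise 7 is O(~dim_lights -> ~lock_door); since O(~dim_lights), deontic closure gives O(~lock_door).
Premise 13, O(~redact_dataset -> lock_door), contraposes to O(~lock_door -> redact_dataset); with O(~lock_door) we get O(redact_dataset).
Premises 1, 3, 4, 5, 9 do not contribute to this derivation.
Thus O(redact_dataset), which is F(~redact_dataset): ~redact_dataset is forbidden.

Forbidden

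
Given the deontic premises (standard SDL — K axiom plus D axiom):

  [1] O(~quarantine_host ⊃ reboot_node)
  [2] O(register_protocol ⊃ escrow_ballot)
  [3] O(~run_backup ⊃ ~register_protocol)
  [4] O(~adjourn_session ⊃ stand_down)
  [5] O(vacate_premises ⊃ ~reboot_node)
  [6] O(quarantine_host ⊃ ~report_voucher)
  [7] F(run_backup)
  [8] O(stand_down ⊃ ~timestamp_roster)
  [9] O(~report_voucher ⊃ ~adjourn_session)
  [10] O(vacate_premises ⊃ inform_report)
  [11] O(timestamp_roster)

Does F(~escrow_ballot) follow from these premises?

No

Premise 2 is O(register_protocol ⊃ escrow_ballot), but O(register_protocol) is not derivable from the premises, so it does not yield O(escrow_ballot).
No other premise forces O(escrow_ballot). An ideal world satisfying every premise can still have ~escrow_ballot true, so F(~escrow_ballot) is not derivable.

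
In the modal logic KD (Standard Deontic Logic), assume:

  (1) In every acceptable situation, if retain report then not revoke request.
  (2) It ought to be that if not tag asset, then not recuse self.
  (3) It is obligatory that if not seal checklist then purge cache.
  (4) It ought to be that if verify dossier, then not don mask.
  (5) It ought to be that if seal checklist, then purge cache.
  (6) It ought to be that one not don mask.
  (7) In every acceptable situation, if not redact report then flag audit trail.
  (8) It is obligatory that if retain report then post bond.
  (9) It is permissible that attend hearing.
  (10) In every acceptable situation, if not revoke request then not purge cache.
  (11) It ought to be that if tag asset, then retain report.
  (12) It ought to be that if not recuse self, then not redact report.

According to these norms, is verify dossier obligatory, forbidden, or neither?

Premise 4 is O(verify_dossier → ¬don_mask); even if O(¬don_mask) held, inferring O(verify_dossier) would be affirming the consequent — invalid.
No premise or chain of K-axiom applications forces O(verify_dossier), and none forces O(¬verify_dossier). So verify_dossier is neither obligatory nor forbidden under these norms.

Neither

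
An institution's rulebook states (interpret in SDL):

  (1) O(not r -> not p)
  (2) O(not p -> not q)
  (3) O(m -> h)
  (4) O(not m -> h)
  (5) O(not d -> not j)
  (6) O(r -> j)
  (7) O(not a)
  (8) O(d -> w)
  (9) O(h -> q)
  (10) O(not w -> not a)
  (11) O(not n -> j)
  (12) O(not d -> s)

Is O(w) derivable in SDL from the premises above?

By case analysis on not m: premise 4 gives O(not m -> h) and premise 3 gives O(m -> h), so O(h) either way.
From O(h) and premise 9, O(h -> q), we obtain O(q).
The contrapositive of premise 2 (O(not p -> not q)) is O(q -> p), and O(q) is already established, so O(p).
The contrapositive of premise 1 (O(not r -> not p)) is O(p -> r), and O(p) is already established, so O(r).
Applying K to premise 6 (O(r -> j)) and O(r) yields O(j).
Premise 5, O(not d -> not j), contraposes to O(j -> d); with O(j) we get O(d).
Premise 8 is O(d -> w); since O(d), deontic closure gives O(w).
Premises 7, 10, 11, 12 do not contribute to this derivation.
So O(w) follows.

Yes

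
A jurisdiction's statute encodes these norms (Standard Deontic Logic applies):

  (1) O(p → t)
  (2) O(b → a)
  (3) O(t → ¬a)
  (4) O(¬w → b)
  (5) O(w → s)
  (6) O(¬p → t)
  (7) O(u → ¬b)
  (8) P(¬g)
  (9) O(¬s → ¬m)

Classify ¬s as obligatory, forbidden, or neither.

Forbidden

By case analysis on p: premise 1 gives O(p → t) and premise 6 gives O(¬p → t), so O(t) either way.
Applying K to premise 3 (O(t → ¬a)) and O(t) yields O(¬a).
Premise 2, O(b → a), contraposes to O(¬a → ¬b); with O(¬a) we get O(¬b).
Premise 4, O(¬w → b), contraposes to O(¬b → w); with O(¬b) we get O(w).
Premise 5 is O(w → s); since O(w), deontic closure gives O(s).
Premises 7, 8, 9 do not contribute to this derivation.
Thus O(s), which is F(¬s): ¬s is forbidden.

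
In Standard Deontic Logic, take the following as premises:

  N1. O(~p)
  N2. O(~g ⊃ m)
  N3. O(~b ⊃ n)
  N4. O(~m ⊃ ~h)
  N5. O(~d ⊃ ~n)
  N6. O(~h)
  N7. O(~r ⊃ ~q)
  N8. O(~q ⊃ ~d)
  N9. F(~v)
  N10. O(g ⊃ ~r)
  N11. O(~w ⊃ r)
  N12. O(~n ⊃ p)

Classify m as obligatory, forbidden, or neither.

Obligatory

From premise 1 we have O(~p).
The contrapositive of premise 12 (O(~n ⊃ p)) is O(~p ⊃ n), and O(~p) is already established, so O(n).
The contrapositive of premise 5 (O(~d ⊃ ~n)) is O(n ⊃ d), and O(n) is already established, so O(d).
Premise 8 is O(~q ⊃ ~d); contrapositively O(d ⊃ q). Since O(d) holds, K gives O(q).
Premise 7 is O(~r ⊃ ~q); contrapositively O(q ⊃ r). Since O(q) holds, K gives O(r).
Premise 10, O(g ⊃ ~r), contraposes to O(r ⊃ ~g); with O(r) we get O(~g).
Premise 2 is O(~g ⊃ m); since O(~g), deontic closure gives O(m).
Premises 3, 4, 6, 9, 11 do not contribute to this derivation.
Hence m is obligatory.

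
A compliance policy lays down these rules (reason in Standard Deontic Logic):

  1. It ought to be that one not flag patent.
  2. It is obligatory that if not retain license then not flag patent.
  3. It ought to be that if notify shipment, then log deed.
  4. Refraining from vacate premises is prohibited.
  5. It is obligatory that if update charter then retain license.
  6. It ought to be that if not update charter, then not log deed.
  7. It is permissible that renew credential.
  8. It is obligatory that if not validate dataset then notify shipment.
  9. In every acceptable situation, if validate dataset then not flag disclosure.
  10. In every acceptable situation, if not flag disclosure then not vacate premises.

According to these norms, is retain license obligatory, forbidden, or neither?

F(¬vacate_premises) at premise 4 means O(vacate_premises).
The contrapositive of premise 10 (O(¬flag_disclosure → ¬vacate_premises)) is O(vacate_premises → flag_disclosure), and O(vacate_premises) is already established, so O(flag_disclosure).
Premise 9, O(validate_dataset → ¬flag_disclosure), contraposes to O(flag_disclosure → ¬validate_dataset); with O(flag_disclosure) we get O(¬validate_dataset).
From O(¬validate_dataset) and premise 8, O(¬validate_dataset → notify_shipment), we obtain O(notify_shipment).
Applying K to premise 3 (O(notify_shipment → log_deed)) and O(notify_shipment) yields O(log_deed).
The contrapositive of premise 6 (O(¬update_charter → ¬log_deed)) is O(log_deed → update_charter), and O(log_deed) is already established, so O(update_charter).
Applying K to premise 5 (O(update_charter → retain_license)) and O(update_charter) yields O(retain_license).
Premises 1, 2, 7 do not contribute to this derivation.
Hence retain_license is obligatory.

Obligatory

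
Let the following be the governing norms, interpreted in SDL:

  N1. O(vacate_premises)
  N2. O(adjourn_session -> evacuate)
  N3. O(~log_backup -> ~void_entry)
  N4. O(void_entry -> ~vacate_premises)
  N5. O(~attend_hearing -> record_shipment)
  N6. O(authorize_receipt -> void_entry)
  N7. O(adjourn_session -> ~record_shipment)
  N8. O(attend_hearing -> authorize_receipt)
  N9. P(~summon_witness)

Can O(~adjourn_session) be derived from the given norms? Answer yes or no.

Premise 1 states O(vacate_premises) outright.
Premise 4 is O(void_entry -> ~vacate_premises); contrapositively O(vacate_premises -> ~void_entry). Since O(vacate_premises) holds, K gives O(~void_entry).
Premise 6, O(authorize_receipt -> void_entry), contraposes to O(~void_entry -> ~authorize_receipt); with O(~void_entry) we get O(~authorize_receipt).
The contrapositive of premise 8 (O(attend_hearing -> authorize_receipt)) is O(~authorize_receipt -> ~attend_hearing), and O(~authorize_receipt) is already established, so O(~attend_hearing).
From O(~attend_hearing) and premise 5, O(~attend_hearing -> record_shipment), we obtain O(record_shipment).
The contrapositive of premise 7 (O(adjourn_session -> ~record_shipment)) is O(record_shipment -> ~adjourn_session), and O(record_shipment) is already established, so O(~adjourn_session).
Premises 2, 3, 9 do not contribute to this derivation.
So O(~adjourn_session) follows.

Yes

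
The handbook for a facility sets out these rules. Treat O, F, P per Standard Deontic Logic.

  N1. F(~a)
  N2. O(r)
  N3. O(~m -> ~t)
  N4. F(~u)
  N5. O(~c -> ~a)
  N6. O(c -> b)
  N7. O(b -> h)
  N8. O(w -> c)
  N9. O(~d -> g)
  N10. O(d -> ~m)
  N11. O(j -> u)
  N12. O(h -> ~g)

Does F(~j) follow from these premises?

No

Premise 11 is O(j -> u); even if O(u) held, inferring O(j) would be affirming the consequent — invalid.
No other premise forces O(j). An ideal world satisfying every premise can still have ~j true, so F(~j) is not derivable.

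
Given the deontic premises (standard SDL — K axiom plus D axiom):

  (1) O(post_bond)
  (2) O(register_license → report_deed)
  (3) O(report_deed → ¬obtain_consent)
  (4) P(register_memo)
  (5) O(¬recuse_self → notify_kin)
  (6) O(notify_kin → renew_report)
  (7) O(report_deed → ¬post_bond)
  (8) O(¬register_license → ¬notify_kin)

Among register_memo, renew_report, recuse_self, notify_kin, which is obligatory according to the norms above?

Premise 1 states O(post_bond) outright.
Premise 7 is O(report_deed → ¬post_bond); contrapositively O(post_bond → ¬report_deed). Since O(post_bond) holds, K gives O(¬report_deed).
Premise 2 is O(register_license → report_deed); contrapositively O(¬report_deed → ¬register_license). Since O(¬report_deed) holds, K gives O(¬register_license).
Premise 8 is O(¬register_license → ¬notify_kin); since O(¬register_license), deontic closure gives O(¬notify_kin).
Premise 5, O(¬recuse_self → notify_kin), contraposes to O(¬notify_kin → recuse_self); with O(¬notify_kin) we get O(recuse_self).
So O(recuse_self) holds — recuse_self is obligatory. None of the other listed options is made obligatory by any chain of premises.

recuse_self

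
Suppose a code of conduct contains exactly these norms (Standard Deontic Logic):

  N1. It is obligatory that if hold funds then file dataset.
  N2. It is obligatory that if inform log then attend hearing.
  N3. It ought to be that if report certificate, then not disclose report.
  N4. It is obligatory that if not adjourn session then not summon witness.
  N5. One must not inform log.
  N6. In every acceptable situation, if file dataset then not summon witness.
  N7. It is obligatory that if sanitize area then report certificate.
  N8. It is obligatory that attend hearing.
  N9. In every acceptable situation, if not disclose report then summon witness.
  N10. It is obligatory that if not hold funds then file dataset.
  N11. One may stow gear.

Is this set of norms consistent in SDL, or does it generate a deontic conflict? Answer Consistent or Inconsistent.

Consistent

Premise 2 is O(inform_log → attend_hearing); even if O(attend_hearing) held, inferring O(inform_log) would be affirming the consequent — invalid.
So O(inform_log) is not derivable, and the apparent clash with O(¬inform_log) does not arise.
A world satisfying every obligation exists (e.g. adjourn_session=false, attend_hearing=true, disclose_report=true, file_dataset=true, hold_funds=false, inform_log=false, report_certificate=false, sanitize_area=false, stow_gear=false, summon_witness=false); no atom is both obligatory and forbidden, so the set is consistent.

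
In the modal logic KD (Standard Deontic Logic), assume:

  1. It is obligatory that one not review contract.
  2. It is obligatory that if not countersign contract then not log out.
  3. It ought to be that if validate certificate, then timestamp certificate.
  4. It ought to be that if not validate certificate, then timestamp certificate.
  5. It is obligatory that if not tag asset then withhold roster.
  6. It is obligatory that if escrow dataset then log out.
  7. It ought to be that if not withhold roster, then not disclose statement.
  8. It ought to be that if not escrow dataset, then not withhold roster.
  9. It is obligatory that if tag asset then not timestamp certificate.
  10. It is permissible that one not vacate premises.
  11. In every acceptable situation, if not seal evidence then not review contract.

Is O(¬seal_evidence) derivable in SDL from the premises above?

No

Premise 11 is O(¬seal_evidence → ¬review_contract); even if O(¬review_contract) held, inferring O(¬seal_evidence) would be affirming the consequent — invalid.
No other premise forces O(¬seal_evidence). An ideal world satisfying every premise can still have ¬seal_evidence false, so O(¬seal_evidence) is not derivable.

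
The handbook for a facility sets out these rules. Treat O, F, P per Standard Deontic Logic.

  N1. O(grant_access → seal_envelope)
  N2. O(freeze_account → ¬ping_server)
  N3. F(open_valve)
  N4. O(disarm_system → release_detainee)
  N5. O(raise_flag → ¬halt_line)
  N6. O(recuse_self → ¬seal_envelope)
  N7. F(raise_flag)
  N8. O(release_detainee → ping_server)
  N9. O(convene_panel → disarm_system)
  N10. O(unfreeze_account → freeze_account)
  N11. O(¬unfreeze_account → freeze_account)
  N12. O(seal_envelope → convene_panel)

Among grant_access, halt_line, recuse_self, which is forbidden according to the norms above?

Premises 11 and 10 cover both cases: O(¬unfreeze_account → freeze_account) and O(unfreeze_account → freeze_account). Since ¬unfreeze_account ∨ unfreeze_account is a tautology, O(freeze_account) follows.
Applying K to premise 2 (O(freeze_account → ¬ping_server)) and O(freeze_account) yields O(¬ping_server).
Premise 8, O(release_detainee → ping_server), contraposes to O(¬ping_server → ¬release_detainee); with O(¬ping_server) we get O(¬release_detainee).
Premise 4 is O(disarm_system → release_detainee); contrapositively O(¬release_detainee → ¬disarm_system). Since O(¬release_detainee) holds, K gives O(¬disarm_system).
Premise 9 is O(convene_panel → disarm_system); contrapositively O(¬disarm_system → ¬convene_panel). Since O(¬disarm_system) holds, K gives O(¬convene_panel).
The contrapositive of premise 12 (O(seal_envelope → convene_panel)) is O(¬convene_panel → ¬seal_envelope), and O(¬convene_panel) is already established, so O(¬seal_envelope).
The contrapositive of premise 1 (O(grant_access → seal_envelope)) is O(¬seal_envelope → ¬grant_access), and O(¬seal_envelope) is already established, so O(¬grant_access).
So O(¬grant_access) holds, i.e. grant_access is forbidden. None of the other listed options is forbidden under the premises.

grant_access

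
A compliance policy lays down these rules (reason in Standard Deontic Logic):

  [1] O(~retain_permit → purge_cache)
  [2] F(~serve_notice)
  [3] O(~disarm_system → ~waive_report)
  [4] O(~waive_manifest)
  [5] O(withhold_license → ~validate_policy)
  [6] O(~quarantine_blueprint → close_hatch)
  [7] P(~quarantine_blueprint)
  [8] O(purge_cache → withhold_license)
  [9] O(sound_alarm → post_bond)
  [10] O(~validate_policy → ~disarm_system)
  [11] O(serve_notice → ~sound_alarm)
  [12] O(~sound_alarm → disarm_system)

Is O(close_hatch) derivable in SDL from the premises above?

No

Premise 6 is O(~quarantine_blueprint → close_hatch), but O(~quarantine_blueprint) is not derivable from the premises (the permission P(~quarantine_blueprint) asserts only ~O(quarantine_blueprint), not O(~quarantine_blueprint)), so it does not yield O(close_hatch).
No other premise forces O(close_hatch). An ideal world satisfying every premise can still have close_hatch false, so O(close_hatch) is not derivable.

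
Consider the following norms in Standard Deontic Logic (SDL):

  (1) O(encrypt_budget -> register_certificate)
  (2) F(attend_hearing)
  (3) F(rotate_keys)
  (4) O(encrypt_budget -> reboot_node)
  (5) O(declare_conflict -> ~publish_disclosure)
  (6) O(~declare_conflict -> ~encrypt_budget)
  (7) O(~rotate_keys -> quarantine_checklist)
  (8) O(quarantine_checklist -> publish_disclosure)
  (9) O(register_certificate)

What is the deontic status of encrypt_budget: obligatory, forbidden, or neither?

F(rotate_keys) at premise 3 means O(~rotate_keys).
From O(~rotate_keys) and premise 7, O(~rotate_keys -> quarantine_checklist), we obtain O(quarantine_checklist).
From O(quarantine_checklist) and premise 8, O(quarantine_checklist -> publish_disclosure), we obtain O(publish_disclosure).
Premise 5, O(declare_conflict -> ~publish_disclosure), contraposes to O(publish_disclosure -> ~declare_conflict); with O(publish_disclosure) we get O(~declare_conflict).
With premise 6, O(~declare_conflict -> ~encrypt_budget), the K-axiom yields O(~encrypt_budget).
Premises 1, 2, 4, 9 do not contribute to this derivation.
Thus O(~encrypt_budget), which is F(encrypt_budget): encrypt_budget is forbidden.

Forbidden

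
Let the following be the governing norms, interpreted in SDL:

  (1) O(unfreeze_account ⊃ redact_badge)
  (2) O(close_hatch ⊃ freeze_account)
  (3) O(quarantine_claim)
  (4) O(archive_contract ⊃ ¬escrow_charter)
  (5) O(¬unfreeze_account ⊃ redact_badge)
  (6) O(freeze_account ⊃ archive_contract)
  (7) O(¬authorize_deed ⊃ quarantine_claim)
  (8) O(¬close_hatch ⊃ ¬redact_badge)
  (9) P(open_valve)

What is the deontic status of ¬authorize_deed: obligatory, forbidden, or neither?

Premise 7 is O(¬authorize_deed ⊃ quarantine_claim); even if O(quarantine_claim) held, inferring O(¬authorize_deed) would be affirming the consequent — invalid.
No premise or chain of K-axiom applications forces O(¬authorize_deed), and none forces O(authorize_deed). So ¬authorize_deed is neither obligatory nor forbidden under these norms.

Neither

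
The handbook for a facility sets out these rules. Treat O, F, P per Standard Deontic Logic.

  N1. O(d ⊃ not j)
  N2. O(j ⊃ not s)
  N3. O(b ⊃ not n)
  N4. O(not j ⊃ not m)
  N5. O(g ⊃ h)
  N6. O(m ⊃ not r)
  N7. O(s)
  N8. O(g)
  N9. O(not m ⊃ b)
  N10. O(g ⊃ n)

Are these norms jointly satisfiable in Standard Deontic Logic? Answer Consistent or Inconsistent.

Inconsistent

Premise 7 states O(s) outright.
Premise 2, O(j ⊃ not s), contraposes to O(s ⊃ not j); with O(s) we get O(not j).
Applying K to premise 4 (O(not j ⊃ not m)) and O(not j) yields O(not m).
Premise 9 is O(not m ⊃ b); since O(not m), deontic closure gives O(b).
Premise 3 is O(b ⊃ not n); since O(b), deontic closure gives O(not n).
The contrapositive of premise 10 (O(g ⊃ n)) is O(not n ⊃ not g), and O(not n) is already established, so O(not g).
Yet premise 8 states O(g).
We now have both O(not g) and O(g) — g is simultaneously obligatory and forbidden, violating the D-axiom.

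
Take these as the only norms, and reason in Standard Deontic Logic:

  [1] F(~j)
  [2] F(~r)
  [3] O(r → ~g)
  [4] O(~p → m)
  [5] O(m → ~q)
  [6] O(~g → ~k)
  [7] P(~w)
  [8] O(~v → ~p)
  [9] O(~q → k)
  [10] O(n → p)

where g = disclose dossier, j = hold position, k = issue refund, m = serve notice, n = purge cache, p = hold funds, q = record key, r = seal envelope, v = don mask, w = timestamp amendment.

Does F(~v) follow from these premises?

Yes

Premise 2 is F(~r), i.e. O(r).
Applying K to premise 3 (O(r → ~g)) and O(r) yields O(~g).
With premise 6, O(~g → ~k), the K-axiom yields O(~k).
Premise 9 is O(~q → k); contrapositively O(~k → q). Since O(~k) holds, K gives O(q).
Premise 5, O(m → ~q), contraposes to O(q → ~m); with O(q) we get O(~m).
The contrapositive of premise 4 (O(~p → m)) is O(~m → p), and O(~m) is already established, so O(p).
The contrapositive of premise 8 (O(~v → ~p)) is O(p → v), and O(p) is already established, so O(v).
Premises 1, 7, 10 do not contribute to this derivation.
So O(v) holds, i.e. F(~v). The claim follows.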